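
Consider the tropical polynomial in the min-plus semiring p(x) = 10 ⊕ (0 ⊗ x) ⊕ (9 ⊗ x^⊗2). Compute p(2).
p(2) = 2

A tropical monomial a ⊗ x^⊗i evaluates to a + i · x. Evaluating each term at x = 2:
  Term 0 contributes 10 + 0 · 2 = 10
  Term 1 contributes 0 + 1 · 2 = 2
  Term 2 contributes 9 + 2 · 2 = 13
p(2) = ⊕ of these = min[10, 2, 13] = 2.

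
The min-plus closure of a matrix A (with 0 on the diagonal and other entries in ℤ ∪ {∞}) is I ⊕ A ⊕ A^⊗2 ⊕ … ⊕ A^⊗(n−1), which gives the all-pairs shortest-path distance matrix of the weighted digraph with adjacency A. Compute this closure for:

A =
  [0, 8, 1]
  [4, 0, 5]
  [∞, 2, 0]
Closure =
  [0, 3, 1]
  [4, 0, 5]
  [6, 2, 0]

This is the Floyd-Warshall all-pairs shortest-path computation. For each intermediate vertex k = 0, 1, …, 2, update dist[i][j] ← min(dist[i][j], dist[i][k] + dist[k][j]). The final matrix gives, for each (i, j), the minimum total weight of any directed path from i to j (possibly empty when i = j).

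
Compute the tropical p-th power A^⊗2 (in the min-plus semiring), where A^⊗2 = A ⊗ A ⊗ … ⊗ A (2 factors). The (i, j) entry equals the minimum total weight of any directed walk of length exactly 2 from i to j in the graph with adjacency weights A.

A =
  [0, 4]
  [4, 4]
A^⊗2 =
  [0, 4]
  [4, 8]

Each entry (A^⊗2)_ij equals the minimum over all length-2 walks i = v_0 → v_1 → … → v_2 = j of Σ_t A[v_t][v_{t+1}]. For example, for (i, j) = (0, 1) we minimise over 2 possible intermediate vertex sequences; the minimum is 4, attained along the walk 0 → 0 → 1.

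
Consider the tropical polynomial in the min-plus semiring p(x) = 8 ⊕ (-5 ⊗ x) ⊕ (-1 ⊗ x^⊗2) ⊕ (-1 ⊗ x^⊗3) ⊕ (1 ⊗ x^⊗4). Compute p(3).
p(3) = -2

A tropical monomial a ⊗ x^⊗i evaluates to a + i · x. Evaluating each term at x = 3:
  Term 0 contributes 8 + 0 · 3 = 8
  Term 1 contributes -5 + 1 · 3 = -2
  Term 2 contributes -1 + 2 · 3 = 5
  Term 3 contributes -1 + 3 · 3 = 8
  Term 4 contributes 1 + 4 · 3 = 13
p(3) = ⊕ of these = min[8, -2, 5, 8, 13] = -2.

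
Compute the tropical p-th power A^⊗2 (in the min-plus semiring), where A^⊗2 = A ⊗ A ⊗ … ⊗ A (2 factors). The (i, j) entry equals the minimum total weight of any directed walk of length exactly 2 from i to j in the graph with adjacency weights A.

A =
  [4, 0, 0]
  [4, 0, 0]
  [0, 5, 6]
A^⊗2 =
  [0, 0, 0]
  [0, 0, 0]
  [4, 0, 0]

Each entry (A^⊗2)_ij equals the minimum over all length-2 walks i = v_0 → v_1 → … → v_2 = j of Σ_t A[v_t][v_{t+1}]. For example, for (i, j) = (0, 2) we minimise over 3 possible intermediate vertex sequences; the minimum is 0, attained along the walk 0 → 1 → 2.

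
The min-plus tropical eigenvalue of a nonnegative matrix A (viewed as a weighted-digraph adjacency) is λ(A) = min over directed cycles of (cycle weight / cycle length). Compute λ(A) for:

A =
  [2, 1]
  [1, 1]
λ(A) = 1

Enumerate directed cycles and compute their means (weight / length). Sample:
  cycle 0 → 0: weight = 2, length = 1, mean = 2/1 ≈ 2.000
  cycle 1 → 1: weight = 1, length = 1, mean = 1/1 ≈ 1.000
  cycle 0 → 1 → 0: weight = 2, length = 2, mean = 2/2 ≈ 1.000
  cycle 1 → 0 → 1: weight = 2, length = 2, mean = 2/2 ≈ 1.000
Minimum mean = 1.000, attained e.g. along the cycle 1 → 1 with weight 1 and length 1. So λ(A) = 1/1 = 1.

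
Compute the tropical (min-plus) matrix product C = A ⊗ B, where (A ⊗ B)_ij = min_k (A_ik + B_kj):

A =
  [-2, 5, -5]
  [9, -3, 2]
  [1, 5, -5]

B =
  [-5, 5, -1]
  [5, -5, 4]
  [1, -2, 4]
A ⊗ B =
  [-7, -7, -3]
  [2, -8, 1]
  [-4, -7, -1]

Apply the min-plus product entry-by-entry:
  C[0][0] = min over k of (A[0][0] + B[0][0] = -2 + -5 = -7, A[0][1] + B[1][0] = 5 + 5 = 10, A[0][2] + B[2][0] = -5 + 1 = -4) = -7 (attained at k = 0)
  C[0][1] = min over k of (A[0][0] + B[0][1] = -2 + 5 = 3, A[0][1] + B[1][1] = 5 + -5 = 0, A[0][2] + B[2][1] = -5 + -2 = -7) = -7 (attained at k = 2)
  C[0][2] = min over k of (A[0][0] + B[0][2] = -2 + -1 = -3, A[0][1] + B[1][2] = 5 + 4 = 9, A[0][2] + B[2][2] = -5 + 4 = -1) = -3 (attained at k = 0)
  C[1][0] = min over k of (A[1][0] + B[0][0] = 9 + -5 = 4, A[1][1] + B[1][0] = -3 + 5 = 2, A[1][2] + B[2][0] = 2 + 1 = 3) = 2 (attained at k = 1)
  C[1][1] = min over k of (A[1][0] + B[0][1] = 9 + 5 = 14, A[1][1] + B[1][1] = -3 + -5 = -8, A[1][2] + B[2][1] = 2 + -2 = 0) = -8 (attained at k = 1)
  C[1][2] = min over k of (A[1][0] + B[0][2] = 9 + -1 = 8, A[1][1] + B[1][2] = -3 + 4 = 1, A[1][2] + B[2][2] = 2 + 4 = 6) = 1 (attained at k = 1)
  C[2][0] = min over k of (A[2][0] + B[0][0] = 1 + -5 = -4, A[2][1] + B[1][0] = 5 + 5 = 10, A[2][2] + B[2][0] = -5 + 1 = -4) = -4 (attained at k = 0)
  C[2][1] = min over k of (A[2][0] + B[0][1] = 1 + 5 = 6, A[2][1] + B[1][1] = 5 + -5 = 0, A[2][2] + B[2][1] = -5 + -2 = -7) = -7 (attained at k = 2)
  C[2][2] = min over k of (A[2][0] + B[0][2] = 1 + -1 = 0, A[2][1] + B[1][2] = 5 + 4 = 9, A[2][2] + B[2][2] = -5 + 4 = -1) = -1 (attained at k = 2)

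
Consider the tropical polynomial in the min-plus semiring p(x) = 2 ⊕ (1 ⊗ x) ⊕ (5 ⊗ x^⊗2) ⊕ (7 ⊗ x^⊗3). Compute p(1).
p(1) = 2

A tropical monomial a ⊗ x^⊗i evaluates to a + i · x. Evaluating each term at x = 1:
  Term 0 contributes 2 + 0 · 1 = 2
  Term 1 contributes 1 + 1 · 1 = 2
  Term 2 contributes 5 + 2 · 1 = 7
  Term 3 contributes 7 + 3 · 1 = 10
p(1) = ⊕ of these = min[2, 2, 7, 10] = 2.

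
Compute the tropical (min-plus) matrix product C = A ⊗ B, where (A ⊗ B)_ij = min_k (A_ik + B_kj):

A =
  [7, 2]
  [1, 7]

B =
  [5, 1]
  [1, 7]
A ⊗ B =
  [3, 8]
  [6, 2]

Apply the min-plus product entry-by-entry:
  C[0][0] = min over k of (A[0][0] + B[0][0] = 7 + 5 = 12, A[0][1] + B[1][0] = 2 + 1 = 3) = 3 (attained at k = 1)
  C[0][1] = min over k of (A[0][0] + B[0][1] = 7 + 1 = 8, A[0][1] + B[1][1] = 2 + 7 = 9) = 8 (attained at k = 0)
  C[1][0] = min over k of (A[1][0] + B[0][0] = 1 + 5 = 6, A[1][1] + B[1][0] = 7 + 1 = 8) = 6 (attained at k = 0)
  C[1][1] = min over k of (A[1][0] + B[0][1] = 1 + 1 = 2, A[1][1] + B[1][1] = 7 + 7 = 14) = 2 (attained at k = 0)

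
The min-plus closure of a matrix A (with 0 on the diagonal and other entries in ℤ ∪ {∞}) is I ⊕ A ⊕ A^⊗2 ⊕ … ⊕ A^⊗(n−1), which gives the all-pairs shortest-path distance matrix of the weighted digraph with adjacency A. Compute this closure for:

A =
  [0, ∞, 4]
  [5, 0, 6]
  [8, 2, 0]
Closure =
  [0, 6, 4]
  [5, 0, 6]
  [7, 2, 0]

This is the Floyd-Warshall all-pairs shortest-path computation. For each intermediate vertex k = 0, 1, …, 2, update dist[i][j] ← min(dist[i][j], dist[i][k] + dist[k][j]). The final matrix gives, for each (i, j), the minimum total weight of any directed path from i to j (possibly empty when i = j).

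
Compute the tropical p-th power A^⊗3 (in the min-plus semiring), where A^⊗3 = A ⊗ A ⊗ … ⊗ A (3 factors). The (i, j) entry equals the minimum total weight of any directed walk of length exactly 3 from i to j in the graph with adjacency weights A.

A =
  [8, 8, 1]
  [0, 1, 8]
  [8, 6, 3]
A^⊗3 =
  [7, 8, 7]
  [2, 3, 2]
  [7, 8, 7]

Each entry (A^⊗3)_ij equals the minimum over all length-3 walks i = v_0 → v_1 → … → v_3 = j of Σ_t A[v_t][v_{t+1}]. For example, for (i, j) = (0, 2) we minimise over 9 possible intermediate vertex sequences; the minimum is 7, attained along the walk 0 → 2 → 2 → 2.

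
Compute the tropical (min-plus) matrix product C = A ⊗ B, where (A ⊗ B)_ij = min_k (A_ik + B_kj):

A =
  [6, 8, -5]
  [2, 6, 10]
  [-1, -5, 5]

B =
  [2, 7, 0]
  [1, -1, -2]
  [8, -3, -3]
A ⊗ B =
  [3, -8, -8]
  [4, 5, 2]
  [-4, -6, -7]

Apply the min-plus product entry-by-entry:
  C[0][0] = min over k of (A[0][0] + B[0][0] = 6 + 2 = 8, A[0][1] + B[1][0] = 8 + 1 = 9, A[0][2] + B[2][0] = -5 + 8 = 3) = 3 (attained at k = 2)
  C[0][1] = min over k of (A[0][0] + B[0][1] = 6 + 7 = 13, A[0][1] + B[1][1] = 8 + -1 = 7, A[0][2] + B[2][1] = -5 + -3 = -8) = -8 (attained at k = 2)
  C[0][2] = min over k of (A[0][0] + B[0][2] = 6 + 0 = 6, A[0][1] + B[1][2] = 8 + -2 = 6, A[0][2] + B[2][2] = -5 + -3 = -8) = -8 (attained at k = 2)
  C[1][0] = min over k of (A[1][0] + B[0][0] = 2 + 2 = 4, A[1][1] + B[1][0] = 6 + 1 = 7, A[1][2] + B[2][0] = 10 + 8 = 18) = 4 (attained at k = 0)
  C[1][1] = min over k of (A[1][0] + B[0][1] = 2 + 7 = 9, A[1][1] + B[1][1] = 6 + -1 = 5, A[1][2] + B[2][1] = 10 + -3 = 7) = 5 (attained at k = 1)
  C[1][2] = min over k of (A[1][0] + B[0][2] = 2 + 0 = 2, A[1][1] + B[1][2] = 6 + -2 = 4, A[1][2] + B[2][2] = 10 + -3 = 7) = 2 (attained at k = 0)
  C[2][0] = min over k of (A[2][0] + B[0][0] = -1 + 2 = 1, A[2][1] + B[1][0] = -5 + 1 = -4, A[2][2] + B[2][0] = 5 + 8 = 13) = -4 (attained at k = 1)
  C[2][1] = min over k of (A[2][0] + B[0][1] = -1 + 7 = 6, A[2][1] + B[1][1] = -5 + -1 = -6, A[2][2] + B[2][1] = 5 + -3 = 2) = -6 (attained at k = 1)
  C[2][2] = min over k of (A[2][0] + B[0][2] = -1 + 0 = -1, A[2][1] + B[1][2] = -5 + -2 = -7, A[2][2] + B[2][2] = 5 + -3 = 2) = -7 (attained at k = 1)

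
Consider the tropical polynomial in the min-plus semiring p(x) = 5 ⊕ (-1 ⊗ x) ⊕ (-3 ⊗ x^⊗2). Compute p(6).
p(6) = 5

A tropical monomial a ⊗ x^⊗i evaluates to a + i · x. Evaluating each term at x = 6:
  Term 0 contributes 5 + 0 · 6 = 5
  Term 1 contributes -1 + 1 · 6 = 5
  Term 2 contributes -3 + 2 · 6 = 9
p(6) = ⊕ of these = min[5, 5, 9] = 5.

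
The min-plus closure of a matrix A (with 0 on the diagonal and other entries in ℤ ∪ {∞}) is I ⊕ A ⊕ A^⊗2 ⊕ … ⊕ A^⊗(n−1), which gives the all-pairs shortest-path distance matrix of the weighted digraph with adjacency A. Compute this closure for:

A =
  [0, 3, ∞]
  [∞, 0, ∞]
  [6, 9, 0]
Closure =
  [0, 3, ∞]
  [∞, 0, ∞]
  [6, 9, 0]

This is the Floyd-Warshall all-pairs shortest-path computation. For each intermediate vertex k = 0, 1, …, 2, update dist[i][j] ← min(dist[i][j], dist[i][k] + dist[k][j]). The final matrix gives, for each (i, j), the minimum total weight of any directed path from i to j (possibly empty when i = j).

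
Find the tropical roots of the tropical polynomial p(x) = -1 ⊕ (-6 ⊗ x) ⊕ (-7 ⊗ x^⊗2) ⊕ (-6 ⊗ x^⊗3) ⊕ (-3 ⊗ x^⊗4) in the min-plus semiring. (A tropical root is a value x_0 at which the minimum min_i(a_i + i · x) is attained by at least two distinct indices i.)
Roots: {-3, -1, 1, 5}

Each tropical root is a break point of the lower envelope of the lines y = a_i + i · x (there are 5 lines, with slopes 0, 1, ..., 4). Only the lines that attain the minimum somewhere contribute to roots; other lines are dominated. Here the surviving (envelope) indices are i = 4, i = 3, i = 2, i = 1, i = 0.
Intersections between consecutive envelope lines give the roots: for adjacent envelope indices i < j the intersection is x = (a_i − a_j) / (j − i). Reading off the sorted break points: {-3, -1, 1, 5}.
Verification: at each break x_0, at least two indices attain the minimum of min_i(a_i + i · x_0).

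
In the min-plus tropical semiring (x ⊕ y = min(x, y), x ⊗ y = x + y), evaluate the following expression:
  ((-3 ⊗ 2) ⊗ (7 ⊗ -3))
((-3 ⊗ 2) ⊗ (7 ⊗ -3)) = 3

Expand innermost to outermost. Recall ⊕ takes the minimum of its arguments and ⊗ takes their sum. Working out the expression ((-3 ⊗ 2) ⊗ (7 ⊗ -3)) gives 3.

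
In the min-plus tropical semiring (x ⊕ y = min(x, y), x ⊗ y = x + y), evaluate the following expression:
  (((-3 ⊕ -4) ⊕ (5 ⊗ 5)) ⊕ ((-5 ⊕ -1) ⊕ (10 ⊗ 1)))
(((-3 ⊕ -4) ⊕ (5 ⊗ 5)) ⊕ ((-5 ⊕ -1) ⊕ (10 ⊗ 1))) = -5

Expand innermost to outermost. Recall ⊕ takes the minimum of its arguments and ⊗ takes their sum. Working out the expression (((-3 ⊕ -4) ⊕ (5 ⊗ 5)) ⊕ ((-5 ⊕ -1) ⊕ (10 ⊗ 1))) gives -5.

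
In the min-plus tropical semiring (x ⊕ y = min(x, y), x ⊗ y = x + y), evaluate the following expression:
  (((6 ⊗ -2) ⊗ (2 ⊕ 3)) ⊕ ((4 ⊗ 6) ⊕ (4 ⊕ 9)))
(((6 ⊗ -2) ⊗ (2 ⊕ 3)) ⊕ ((4 ⊗ 6) ⊕ (4 ⊕ 9))) = 4

Expand innermost to outermost. Recall ⊕ takes the minimum of its arguments and ⊗ takes their sum. Working out the expression (((6 ⊗ -2) ⊗ (2 ⊕ 3)) ⊕ ((4 ⊗ 6) ⊕ (4 ⊕ 9))) gives 4.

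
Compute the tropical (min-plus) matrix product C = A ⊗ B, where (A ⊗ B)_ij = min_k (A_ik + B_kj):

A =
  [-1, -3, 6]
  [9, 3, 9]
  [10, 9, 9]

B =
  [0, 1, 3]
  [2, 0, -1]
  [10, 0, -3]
A ⊗ B =
  [-1, -3, -4]
  [5, 3, 2]
  [10, 9, 6]

Apply the min-plus product entry-by-entry:
  C[0][0] = min over k of (A[0][0] + B[0][0] = -1 + 0 = -1, A[0][1] + B[1][0] = -3 + 2 = -1, A[0][2] + B[2][0] = 6 + 10 = 16) = -1 (attained at k = 0)
  C[0][1] = min over k of (A[0][0] + B[0][1] = -1 + 1 = 0, A[0][1] + B[1][1] = -3 + 0 = -3, A[0][2] + B[2][1] = 6 + 0 = 6) = -3 (attained at k = 1)
  C[0][2] = min over k of (A[0][0] + B[0][2] = -1 + 3 = 2, A[0][1] + B[1][2] = -3 + -1 = -4, A[0][2] + B[2][2] = 6 + -3 = 3) = -4 (attained at k = 1)
  C[1][0] = min over k of (A[1][0] + B[0][0] = 9 + 0 = 9, A[1][1] + B[1][0] = 3 + 2 = 5, A[1][2] + B[2][0] = 9 + 10 = 19) = 5 (attained at k = 1)
  C[1][1] = min over k of (A[1][0] + B[0][1] = 9 + 1 = 10, A[1][1] + B[1][1] = 3 + 0 = 3, A[1][2] + B[2][1] = 9 + 0 = 9) = 3 (attained at k = 1)
  C[1][2] = min over k of (A[1][0] + B[0][2] = 9 + 3 = 12, A[1][1] + B[1][2] = 3 + -1 = 2, A[1][2] + B[2][2] = 9 + -3 = 6) = 2 (attained at k = 1)
  C[2][0] = min over k of (A[2][0] + B[0][0] = 10 + 0 = 10, A[2][1] + B[1][0] = 9 + 2 = 11, A[2][2] + B[2][0] = 9 + 10 = 19) = 10 (attained at k = 0)
  C[2][1] = min over k of (A[2][0] + B[0][1] = 10 + 1 = 11, A[2][1] + B[1][1] = 9 + 0 = 9, A[2][2] + B[2][1] = 9 + 0 = 9) = 9 (attained at k = 1)
  C[2][2] = min over k of (A[2][0] + B[0][2] = 10 + 3 = 13, A[2][1] + B[1][2] = 9 + -1 = 8, A[2][2] + B[2][2] = 9 + -3 = 6) = 6 (attained at k = 2)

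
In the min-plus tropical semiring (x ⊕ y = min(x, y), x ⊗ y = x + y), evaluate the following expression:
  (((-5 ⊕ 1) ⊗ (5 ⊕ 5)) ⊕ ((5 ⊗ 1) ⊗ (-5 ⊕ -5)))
(((-5 ⊕ 1) ⊗ (5 ⊕ 5)) ⊕ ((5 ⊗ 1) ⊗ (-5 ⊕ -5))) = 0

Expand innermost to outermost. Recall ⊕ takes the minimum of its arguments and ⊗ takes their sum. Working out the expression (((-5 ⊕ 1) ⊗ (5 ⊕ 5)) ⊕ ((5 ⊗ 1) ⊗ (-5 ⊕ -5))) gives 0.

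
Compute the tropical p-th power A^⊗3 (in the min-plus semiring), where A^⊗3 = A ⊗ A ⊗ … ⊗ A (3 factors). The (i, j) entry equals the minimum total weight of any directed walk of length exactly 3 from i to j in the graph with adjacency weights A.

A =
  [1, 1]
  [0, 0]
A^⊗3 =
  [1, 1]
  [0, 0]

Each entry (A^⊗3)_ij equals the minimum over all length-3 walks i = v_0 → v_1 → … → v_3 = j of Σ_t A[v_t][v_{t+1}]. For example, for (i, j) = (0, 1) we minimise over 4 possible intermediate vertex sequences; the minimum is 1, attained along the walk 0 → 1 → 1 → 1.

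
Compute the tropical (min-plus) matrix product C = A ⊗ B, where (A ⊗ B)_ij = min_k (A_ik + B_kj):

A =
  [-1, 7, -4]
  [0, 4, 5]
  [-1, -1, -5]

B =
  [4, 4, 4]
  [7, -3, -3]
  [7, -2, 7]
A ⊗ B =
  [3, -6, 3]
  [4, 1, 1]
  [2, -7, -4]

Apply the min-plus product entry-by-entry:
  C[0][0] = min over k of (A[0][0] + B[0][0] = -1 + 4 = 3, A[0][1] + B[1][0] = 7 + 7 = 14, A[0][2] + B[2][0] = -4 + 7 = 3) = 3 (attained at k = 0)
  C[0][1] = min over k of (A[0][0] + B[0][1] = -1 + 4 = 3, A[0][1] + B[1][1] = 7 + -3 = 4, A[0][2] + B[2][1] = -4 + -2 = -6) = -6 (attained at k = 2)
  C[0][2] = min over k of (A[0][0] + B[0][2] = -1 + 4 = 3, A[0][1] + B[1][2] = 7 + -3 = 4, A[0][2] + B[2][2] = -4 + 7 = 3) = 3 (attained at k = 0)
  C[1][0] = min over k of (A[1][0] + B[0][0] = 0 + 4 = 4, A[1][1] + B[1][0] = 4 + 7 = 11, A[1][2] + B[2][0] = 5 + 7 = 12) = 4 (attained at k = 0)
  C[1][1] = min over k of (A[1][0] + B[0][1] = 0 + 4 = 4, A[1][1] + B[1][1] = 4 + -3 = 1, A[1][2] + B[2][1] = 5 + -2 = 3) = 1 (attained at k = 1)
  C[1][2] = min over k of (A[1][0] + B[0][2] = 0 + 4 = 4, A[1][1] + B[1][2] = 4 + -3 = 1, A[1][2] + B[2][2] = 5 + 7 = 12) = 1 (attained at k = 1)
  C[2][0] = min over k of (A[2][0] + B[0][0] = -1 + 4 = 3, A[2][1] + B[1][0] = -1 + 7 = 6, A[2][2] + B[2][0] = -5 + 7 = 2) = 2 (attained at k = 2)
  C[2][1] = min over k of (A[2][0] + B[0][1] = -1 + 4 = 3, A[2][1] + B[1][1] = -1 + -3 = -4, A[2][2] + B[2][1] = -5 + -2 = -7) = -7 (attained at k = 2)
  C[2][2] = min over k of (A[2][0] + B[0][2] = -1 + 4 = 3, A[2][1] + B[1][2] = -1 + -3 = -4, A[2][2] + B[2][2] = -5 + 7 = 2) = -4 (attained at k = 1)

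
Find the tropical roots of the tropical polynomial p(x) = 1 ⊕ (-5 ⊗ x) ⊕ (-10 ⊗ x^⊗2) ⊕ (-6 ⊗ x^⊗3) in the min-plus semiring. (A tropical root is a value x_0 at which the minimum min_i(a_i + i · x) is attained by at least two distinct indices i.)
Roots: {-4, 5, 6}

Each tropical root is a break point of the lower envelope of the lines y = a_i + i · x (there are 4 lines, with slopes 0, 1, ..., 3). Only the lines that attain the minimum somewhere contribute to roots; other lines are dominated. Here the surviving (envelope) indices are i = 3, i = 2, i = 1, i = 0.
Intersections between consecutive envelope lines give the roots: for adjacent envelope indices i < j the intersection is x = (a_i − a_j) / (j − i). Reading off the sorted break points: {-4, 5, 6}.
Verification: at each break x_0, at least two indices attain the minimum of min_i(a_i + i · x_0).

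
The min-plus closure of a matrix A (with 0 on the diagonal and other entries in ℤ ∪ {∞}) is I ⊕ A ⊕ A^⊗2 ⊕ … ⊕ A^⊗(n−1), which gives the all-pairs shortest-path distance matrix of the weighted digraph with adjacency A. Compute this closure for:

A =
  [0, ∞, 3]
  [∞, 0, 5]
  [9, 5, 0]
Closure =
  [0, 8, 3]
  [14, 0, 5]
  [9, 5, 0]

This is the Floyd-Warshall all-pairs shortest-path computation. For each intermediate vertex k = 0, 1, …, 2, update dist[i][j] ← min(dist[i][j], dist[i][k] + dist[k][j]). The final matrix gives, for each (i, j), the minimum total weight of any directed path from i to j (possibly empty when i = j).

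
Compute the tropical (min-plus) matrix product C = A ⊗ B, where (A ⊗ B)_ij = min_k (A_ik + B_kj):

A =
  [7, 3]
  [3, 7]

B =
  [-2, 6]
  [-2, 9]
A ⊗ B =
  [1, 12]
  [1, 9]

Apply the min-plus product entry-by-entry:
  C[0][0] = min over k of (A[0][0] + B[0][0] = 7 + -2 = 5, A[0][1] + B[1][0] = 3 + -2 = 1) = 1 (attained at k = 1)
  C[0][1] = min over k of (A[0][0] + B[0][1] = 7 + 6 = 13, A[0][1] + B[1][1] = 3 + 9 = 12) = 12 (attained at k = 1)
  C[1][0] = min over k of (A[1][0] + B[0][0] = 3 + -2 = 1, A[1][1] + B[1][0] = 7 + -2 = 5) = 1 (attained at k = 0)
  C[1][1] = min over k of (A[1][0] + B[0][1] = 3 + 6 = 9, A[1][1] + B[1][1] = 7 + 9 = 16) = 9 (attained at k = 0)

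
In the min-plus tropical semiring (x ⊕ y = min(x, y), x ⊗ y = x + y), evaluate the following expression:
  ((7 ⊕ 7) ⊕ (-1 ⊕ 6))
((7 ⊕ 7) ⊕ (-1 ⊕ 6)) = -1

Expand innermost to outermost. Recall ⊕ takes the minimum of its arguments and ⊗ takes their sum. Working out the expression ((7 ⊕ 7) ⊕ (-1 ⊕ 6)) gives -1.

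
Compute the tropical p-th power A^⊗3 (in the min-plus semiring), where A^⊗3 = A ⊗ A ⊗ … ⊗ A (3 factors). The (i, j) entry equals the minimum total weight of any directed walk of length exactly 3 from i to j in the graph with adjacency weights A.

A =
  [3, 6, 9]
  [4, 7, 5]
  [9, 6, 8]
A^⊗3 =
  [9, 12, 14]
  [10, 13, 15]
  [13, 16, 18]

Each entry (A^⊗3)_ij equals the minimum over all length-3 walks i = v_0 → v_1 → … → v_3 = j of Σ_t A[v_t][v_{t+1}]. For example, for (i, j) = (0, 2) we minimise over 9 possible intermediate vertex sequences; the minimum is 14, attained along the walk 0 → 0 → 1 → 2.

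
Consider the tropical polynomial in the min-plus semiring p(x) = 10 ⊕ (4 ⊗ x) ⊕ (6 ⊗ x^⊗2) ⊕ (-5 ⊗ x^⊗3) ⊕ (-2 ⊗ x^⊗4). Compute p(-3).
p(-3) = -14

A tropical monomial a ⊗ x^⊗i evaluates to a + i · x. Evaluating each term at x = -3:
  Term 0 contributes 10 + 0 · -3 = 10
  Term 1 contributes 4 + 1 · -3 = 1
  Term 2 contributes 6 + 2 · -3 = 0
  Term 3 contributes -5 + 3 · -3 = -14
  Term 4 contributes -2 + 4 · -3 = -14
p(-3) = ⊕ of these = min[10, 1, 0, -14, -14] = -14.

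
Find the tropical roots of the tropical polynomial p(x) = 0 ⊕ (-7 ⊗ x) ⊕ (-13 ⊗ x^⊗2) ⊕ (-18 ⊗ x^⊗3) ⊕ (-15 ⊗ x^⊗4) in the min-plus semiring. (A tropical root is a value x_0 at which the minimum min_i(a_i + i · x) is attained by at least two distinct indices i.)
Roots: {-3, 5, 6, 7}

Each tropical root is a break point of the lower envelope of the lines y = a_i + i · x (there are 5 lines, with slopes 0, 1, ..., 4). Only the lines that attain the minimum somewhere contribute to roots; other lines are dominated. Here the surviving (envelope) indices are i = 4, i = 3, i = 2, i = 1, i = 0.
Intersections between consecutive envelope lines give the roots: for adjacent envelope indices i < j the intersection is x = (a_i − a_j) / (j − i). Reading off the sorted break points: {-3, 5, 6, 7}.
Verification: at each break x_0, at least two indices attain the minimum of min_i(a_i + i · x_0).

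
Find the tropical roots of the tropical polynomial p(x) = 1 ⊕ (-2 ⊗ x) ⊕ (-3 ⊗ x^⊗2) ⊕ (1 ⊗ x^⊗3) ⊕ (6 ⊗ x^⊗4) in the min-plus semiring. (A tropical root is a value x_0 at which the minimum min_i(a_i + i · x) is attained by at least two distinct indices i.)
Roots: {-5, -4, 1, 3}

Each tropical root is a break point of the lower envelope of the lines y = a_i + i · x (there are 5 lines, with slopes 0, 1, ..., 4). Only the lines that attain the minimum somewhere contribute to roots; other lines are dominated. Here the surviving (envelope) indices are i = 4, i = 3, i = 2, i = 1, i = 0.
Intersections between consecutive envelope lines give the roots: for adjacent envelope indices i < j the intersection is x = (a_i − a_j) / (j − i). Reading off the sorted break points: {-5, -4, 1, 3}.
Verification: at each break x_0, at least two indices attain the minimum of min_i(a_i + i · x_0).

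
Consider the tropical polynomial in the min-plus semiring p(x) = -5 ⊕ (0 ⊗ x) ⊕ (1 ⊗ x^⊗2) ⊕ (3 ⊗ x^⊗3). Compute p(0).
p(0) = -5

A tropical monomial a ⊗ x^⊗i evaluates to a + i · x. Evaluating each term at x = 0:
  Term 0 contributes -5 + 0 · 0 = -5
  Term 1 contributes 0 + 1 · 0 = 0
  Term 2 contributes 1 + 2 · 0 = 1
  Term 3 contributes 3 + 3 · 0 = 3
p(0) = ⊕ of these = min[-5, 0, 1, 3] = -5.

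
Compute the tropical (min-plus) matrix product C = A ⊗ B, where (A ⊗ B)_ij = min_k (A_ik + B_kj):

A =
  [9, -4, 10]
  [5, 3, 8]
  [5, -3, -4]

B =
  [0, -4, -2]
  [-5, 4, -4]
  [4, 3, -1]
A ⊗ B =
  [-9, 0, -8]
  [-2, 1, -1]
  [-8, -1, -7]

Apply the min-plus product entry-by-entry:
  C[0][0] = min over k of (A[0][0] + B[0][0] = 9 + 0 = 9, A[0][1] + B[1][0] = -4 + -5 = -9, A[0][2] + B[2][0] = 10 + 4 = 14) = -9 (attained at k = 1)
  C[0][1] = min over k of (A[0][0] + B[0][1] = 9 + -4 = 5, A[0][1] + B[1][1] = -4 + 4 = 0, A[0][2] + B[2][1] = 10 + 3 = 13) = 0 (attained at k = 1)
  C[0][2] = min over k of (A[0][0] + B[0][2] = 9 + -2 = 7, A[0][1] + B[1][2] = -4 + -4 = -8, A[0][2] + B[2][2] = 10 + -1 = 9) = -8 (attained at k = 1)
  C[1][0] = min over k of (A[1][0] + B[0][0] = 5 + 0 = 5, A[1][1] + B[1][0] = 3 + -5 = -2, A[1][2] + B[2][0] = 8 + 4 = 12) = -2 (attained at k = 1)
  C[1][1] = min over k of (A[1][0] + B[0][1] = 5 + -4 = 1, A[1][1] + B[1][1] = 3 + 4 = 7, A[1][2] + B[2][1] = 8 + 3 = 11) = 1 (attained at k = 0)
  C[1][2] = min over k of (A[1][0] + B[0][2] = 5 + -2 = 3, A[1][1] + B[1][2] = 3 + -4 = -1, A[1][2] + B[2][2] = 8 + -1 = 7) = -1 (attained at k = 1)
  C[2][0] = min over k of (A[2][0] + B[0][0] = 5 + 0 = 5, A[2][1] + B[1][0] = -3 + -5 = -8, A[2][2] + B[2][0] = -4 + 4 = 0) = -8 (attained at k = 1)
  C[2][1] = min over k of (A[2][0] + B[0][1] = 5 + -4 = 1, A[2][1] + B[1][1] = -3 + 4 = 1, A[2][2] + B[2][1] = -4 + 3 = -1) = -1 (attained at k = 2)
  C[2][2] = min over k of (A[2][0] + B[0][2] = 5 + -2 = 3, A[2][1] + B[1][2] = -3 + -4 = -7, A[2][2] + B[2][2] = -4 + -1 = -5) = -7 (attained at k = 1)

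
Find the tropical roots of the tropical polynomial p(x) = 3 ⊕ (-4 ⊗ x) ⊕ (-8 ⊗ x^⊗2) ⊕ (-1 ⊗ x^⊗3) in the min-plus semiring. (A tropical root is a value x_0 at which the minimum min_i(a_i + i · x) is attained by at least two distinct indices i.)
Roots: {-7, 4, 7}

Each tropical root is a break point of the lower envelope of the lines y = a_i + i · x (there are 4 lines, with slopes 0, 1, ..., 3). Only the lines that attain the minimum somewhere contribute to roots; other lines are dominated. Here the surviving (envelope) indices are i = 3, i = 2, i = 1, i = 0.
Intersections between consecutive envelope lines give the roots: for adjacent envelope indices i < j the intersection is x = (a_i − a_j) / (j − i). Reading off the sorted break points: {-7, 4, 7}.
Verification: at each break x_0, at least two indices attain the minimum of min_i(a_i + i · x_0).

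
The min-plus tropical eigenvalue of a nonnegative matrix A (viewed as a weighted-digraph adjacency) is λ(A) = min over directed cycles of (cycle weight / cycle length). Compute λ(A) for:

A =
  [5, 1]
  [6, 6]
λ(A) = 7/2

Enumerate directed cycles and compute their means (weight / length). Sample:
  cycle 0 → 0: weight = 5, length = 1, mean = 5/1 ≈ 5.000
  cycle 1 → 1: weight = 6, length = 1, mean = 6/1 ≈ 6.000
  cycle 0 → 1 → 0: weight = 7, length = 2, mean = 7/2 ≈ 3.500
  cycle 1 → 0 → 1: weight = 7, length = 2, mean = 7/2 ≈ 3.500
Minimum mean = 3.500, attained e.g. along the cycle 0 → 1 → 0 with weight 7 and length 2. So λ(A) = 7/2 = 7/2.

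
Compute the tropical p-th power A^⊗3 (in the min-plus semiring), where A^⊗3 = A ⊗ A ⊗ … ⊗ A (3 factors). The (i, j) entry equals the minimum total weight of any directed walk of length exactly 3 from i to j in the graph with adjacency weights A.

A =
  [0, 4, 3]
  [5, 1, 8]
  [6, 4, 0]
A^⊗3 =
  [0, 4, 3]
  [5, 3, 8]
  [6, 4, 0]

Each entry (A^⊗3)_ij equals the minimum over all length-3 walks i = v_0 → v_1 → … → v_3 = j of Σ_t A[v_t][v_{t+1}]. For example, for (i, j) = (0, 2) we minimise over 9 possible intermediate vertex sequences; the minimum is 3, attained along the walk 0 → 0 → 0 → 2.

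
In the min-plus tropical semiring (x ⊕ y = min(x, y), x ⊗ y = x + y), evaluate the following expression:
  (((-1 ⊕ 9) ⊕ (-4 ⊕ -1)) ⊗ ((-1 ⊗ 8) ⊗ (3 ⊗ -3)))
(((-1 ⊕ 9) ⊕ (-4 ⊕ -1)) ⊗ ((-1 ⊗ 8) ⊗ (3 ⊗ -3))) = 3

Expand innermost to outermost. Recall ⊕ takes the minimum of its arguments and ⊗ takes their sum. Working out the expression (((-1 ⊕ 9) ⊕ (-4 ⊕ -1)) ⊗ ((-1 ⊗ 8) ⊗ (3 ⊗ -3))) gives 3.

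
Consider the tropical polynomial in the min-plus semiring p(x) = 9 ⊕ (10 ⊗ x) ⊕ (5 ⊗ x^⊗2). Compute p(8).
p(8) = 9

A tropical monomial a ⊗ x^⊗i evaluates to a + i · x. Evaluating each term at x = 8:
  Term 0 contributes 9 + 0 · 8 = 9
  Term 1 contributes 10 + 1 · 8 = 18
  Term 2 contributes 5 + 2 · 8 = 21
p(8) = ⊕ of these = min[9, 18, 21] = 9.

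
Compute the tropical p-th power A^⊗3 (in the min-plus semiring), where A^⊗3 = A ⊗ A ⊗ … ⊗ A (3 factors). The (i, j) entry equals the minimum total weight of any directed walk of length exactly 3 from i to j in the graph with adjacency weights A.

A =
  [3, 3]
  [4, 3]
A^⊗3 =
  [9, 9]
  [10, 9]

Each entry (A^⊗3)_ij equals the minimum over all length-3 walks i = v_0 → v_1 → … → v_3 = j of Σ_t A[v_t][v_{t+1}]. For example, for (i, j) = (0, 1) we minimise over 4 possible intermediate vertex sequences; the minimum is 9, attained along the walk 0 → 0 → 0 → 1.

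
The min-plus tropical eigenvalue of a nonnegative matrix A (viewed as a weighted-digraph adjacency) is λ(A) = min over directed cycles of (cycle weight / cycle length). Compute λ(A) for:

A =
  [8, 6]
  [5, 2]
λ(A) = 2

Enumerate directed cycles and compute their means (weight / length). Sample:
  cycle 0 → 0: weight = 8, length = 1, mean = 8/1 ≈ 8.000
  cycle 1 → 1: weight = 2, length = 1, mean = 2/1 ≈ 2.000
  cycle 0 → 1 → 0: weight = 11, length = 2, mean = 11/2 ≈ 5.500
  cycle 1 → 0 → 1: weight = 11, length = 2, mean = 11/2 ≈ 5.500
Minimum mean = 2.000, attained e.g. along the cycle 1 → 1 with weight 2 and length 1. So λ(A) = 2/1 = 2.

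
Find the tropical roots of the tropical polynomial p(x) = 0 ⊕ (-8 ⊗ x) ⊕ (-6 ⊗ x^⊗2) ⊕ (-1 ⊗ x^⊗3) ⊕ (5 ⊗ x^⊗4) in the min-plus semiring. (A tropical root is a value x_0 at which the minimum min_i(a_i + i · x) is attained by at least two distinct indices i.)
Roots: {-6, -5, -2, 8}

Each tropical root is a break point of the lower envelope of the lines y = a_i + i · x (there are 5 lines, with slopes 0, 1, ..., 4). Only the lines that attain the minimum somewhere contribute to roots; other lines are dominated. Here the surviving (envelope) indices are i = 4, i = 3, i = 2, i = 1, i = 0.
Intersections between consecutive envelope lines give the roots: for adjacent envelope indices i < j the intersection is x = (a_i − a_j) / (j − i). Reading off the sorted break points: {-6, -5, -2, 8}.
Verification: at each break x_0, at least two indices attain the minimum of min_i(a_i + i · x_0).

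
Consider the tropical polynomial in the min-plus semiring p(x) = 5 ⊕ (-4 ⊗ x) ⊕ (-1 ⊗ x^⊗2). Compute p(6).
p(6) = 2

A tropical monomial a ⊗ x^⊗i evaluates to a + i · x. Evaluating each term at x = 6:
  Term 0 contributes 5 + 0 · 6 = 5
  Term 1 contributes -4 + 1 · 6 = 2
  Term 2 contributes -1 + 2 · 6 = 11
p(6) = ⊕ of these = min[5, 2, 11] = 2.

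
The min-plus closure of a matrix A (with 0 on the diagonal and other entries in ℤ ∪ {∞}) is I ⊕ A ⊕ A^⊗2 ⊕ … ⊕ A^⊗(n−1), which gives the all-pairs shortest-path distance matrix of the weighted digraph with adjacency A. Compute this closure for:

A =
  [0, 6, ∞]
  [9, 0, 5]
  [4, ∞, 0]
Closure =
  [0, 6, 11]
  [9, 0, 5]
  [4, 10, 0]

This is the Floyd-Warshall all-pairs shortest-path computation. For each intermediate vertex k = 0, 1, …, 2, update dist[i][j] ← min(dist[i][j], dist[i][k] + dist[k][j]). The final matrix gives, for each (i, j), the minimum total weight of any directed path from i to j (possibly empty when i = j).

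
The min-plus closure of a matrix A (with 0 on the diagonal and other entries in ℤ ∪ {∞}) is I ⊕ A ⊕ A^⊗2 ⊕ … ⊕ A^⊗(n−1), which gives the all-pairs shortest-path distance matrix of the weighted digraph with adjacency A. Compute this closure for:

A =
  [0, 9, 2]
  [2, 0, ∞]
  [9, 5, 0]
Closure =
  [0, 7, 2]
  [2, 0, 4]
  [7, 5, 0]

This is the Floyd-Warshall all-pairs shortest-path computation. For each intermediate vertex k = 0, 1, …, 2, update dist[i][j] ← min(dist[i][j], dist[i][k] + dist[k][j]). The final matrix gives, for each (i, j), the minimum total weight of any directed path from i to j (possibly empty when i = j).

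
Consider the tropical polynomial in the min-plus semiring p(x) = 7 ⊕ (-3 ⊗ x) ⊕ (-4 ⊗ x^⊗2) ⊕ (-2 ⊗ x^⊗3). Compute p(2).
p(2) = -1

A tropical monomial a ⊗ x^⊗i evaluates to a + i · x. Evaluating each term at x = 2:
  Term 0 contributes 7 + 0 · 2 = 7
  Term 1 contributes -3 + 1 · 2 = -1
  Term 2 contributes -4 + 2 · 2 = 0
  Term 3 contributes -2 + 3 · 2 = 4
p(2) = ⊕ of these = min[7, -1, 0, 4] = -1.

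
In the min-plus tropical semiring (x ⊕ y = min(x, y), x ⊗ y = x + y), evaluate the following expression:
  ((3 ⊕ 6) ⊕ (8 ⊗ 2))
((3 ⊕ 6) ⊕ (8 ⊗ 2)) = 3

Expand innermost to outermost. Recall ⊕ takes the minimum of its arguments and ⊗ takes their sum. Working out the expression ((3 ⊕ 6) ⊕ (8 ⊗ 2)) gives 3.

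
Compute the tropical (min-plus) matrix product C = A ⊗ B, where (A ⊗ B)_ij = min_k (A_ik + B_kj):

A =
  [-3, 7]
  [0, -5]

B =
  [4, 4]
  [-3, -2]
A ⊗ B =
  [1, 1]
  [-8, -7]

Apply the min-plus product entry-by-entry:
  C[0][0] = min over k of (A[0][0] + B[0][0] = -3 + 4 = 1, A[0][1] + B[1][0] = 7 + -3 = 4) = 1 (attained at k = 0)
  C[0][1] = min over k of (A[0][0] + B[0][1] = -3 + 4 = 1, A[0][1] + B[1][1] = 7 + -2 = 5) = 1 (attained at k = 0)
  C[1][0] = min over k of (A[1][0] + B[0][0] = 0 + 4 = 4, A[1][1] + B[1][0] = -5 + -3 = -8) = -8 (attained at k = 1)
  C[1][1] = min over k of (A[1][0] + B[0][1] = 0 + 4 = 4, A[1][1] + B[1][1] = -5 + -2 = -7) = -7 (attained at k = 1)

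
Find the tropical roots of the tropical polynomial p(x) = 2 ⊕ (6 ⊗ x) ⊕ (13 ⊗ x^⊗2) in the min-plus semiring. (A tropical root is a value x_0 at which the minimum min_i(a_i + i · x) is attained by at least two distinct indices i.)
Roots: {-7, -4}

Each tropical root is a break point of the lower envelope of the lines y = a_i + i · x (there are 3 lines, with slopes 0, 1, ..., 2). Only the lines that attain the minimum somewhere contribute to roots; other lines are dominated. Here the surviving (envelope) indices are i = 2, i = 1, i = 0.
Intersections between consecutive envelope lines give the roots: for adjacent envelope indices i < j the intersection is x = (a_i − a_j) / (j − i). Reading off the sorted break points: {-7, -4}.
Verification: at each break x_0, at least two indices attain the minimum of min_i(a_i + i · x_0).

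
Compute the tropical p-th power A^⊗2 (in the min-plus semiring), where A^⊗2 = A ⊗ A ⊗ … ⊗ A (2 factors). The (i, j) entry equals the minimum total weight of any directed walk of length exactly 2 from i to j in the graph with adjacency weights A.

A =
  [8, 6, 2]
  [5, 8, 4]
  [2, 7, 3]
A^⊗2 =
  [4, 9, 5]
  [6, 11, 7]
  [5, 8, 4]

Each entry (A^⊗2)_ij equals the minimum over all length-2 walks i = v_0 → v_1 → … → v_2 = j of Σ_t A[v_t][v_{t+1}]. For example, for (i, j) = (0, 2) we minimise over 3 possible intermediate vertex sequences; the minimum is 5, attained along the walk 0 → 2 → 2.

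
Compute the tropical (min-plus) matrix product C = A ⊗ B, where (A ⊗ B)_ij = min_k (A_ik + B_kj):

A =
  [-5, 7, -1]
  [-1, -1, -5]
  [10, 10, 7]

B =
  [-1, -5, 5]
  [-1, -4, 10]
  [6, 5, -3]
A ⊗ B =
  [-6, -10, -4]
  [-2, -6, -8]
  [9, 5, 4]

Apply the min-plus product entry-by-entry:
  C[0][0] = min over k of (A[0][0] + B[0][0] = -5 + -1 = -6, A[0][1] + B[1][0] = 7 + -1 = 6, A[0][2] + B[2][0] = -1 + 6 = 5) = -6 (attained at k = 0)
  C[0][1] = min over k of (A[0][0] + B[0][1] = -5 + -5 = -10, A[0][1] + B[1][1] = 7 + -4 = 3, A[0][2] + B[2][1] = -1 + 5 = 4) = -10 (attained at k = 0)
  C[0][2] = min over k of (A[0][0] + B[0][2] = -5 + 5 = 0, A[0][1] + B[1][2] = 7 + 10 = 17, A[0][2] + B[2][2] = -1 + -3 = -4) = -4 (attained at k = 2)
  C[1][0] = min over k of (A[1][0] + B[0][0] = -1 + -1 = -2, A[1][1] + B[1][0] = -1 + -1 = -2, A[1][2] + B[2][0] = -5 + 6 = 1) = -2 (attained at k = 0)
  C[1][1] = min over k of (A[1][0] + B[0][1] = -1 + -5 = -6, A[1][1] + B[1][1] = -1 + -4 = -5, A[1][2] + B[2][1] = -5 + 5 = 0) = -6 (attained at k = 0)
  C[1][2] = min over k of (A[1][0] + B[0][2] = -1 + 5 = 4, A[1][1] + B[1][2] = -1 + 10 = 9, A[1][2] + B[2][2] = -5 + -3 = -8) = -8 (attained at k = 2)
  C[2][0] = min over k of (A[2][0] + B[0][0] = 10 + -1 = 9, A[2][1] + B[1][0] = 10 + -1 = 9, A[2][2] + B[2][0] = 7 + 6 = 13) = 9 (attained at k = 0)
  C[2][1] = min over k of (A[2][0] + B[0][1] = 10 + -5 = 5, A[2][1] + B[1][1] = 10 + -4 = 6, A[2][2] + B[2][1] = 7 + 5 = 12) = 5 (attained at k = 0)
  C[2][2] = min over k of (A[2][0] + B[0][2] = 10 + 5 = 15, A[2][1] + B[1][2] = 10 + 10 = 20, A[2][2] + B[2][2] = 7 + -3 = 4) = 4 (attained at k = 2)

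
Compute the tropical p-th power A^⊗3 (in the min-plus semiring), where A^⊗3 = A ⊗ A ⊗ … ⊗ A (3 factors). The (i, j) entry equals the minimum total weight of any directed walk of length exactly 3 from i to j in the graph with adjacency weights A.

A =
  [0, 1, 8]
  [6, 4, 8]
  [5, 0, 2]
A^⊗3 =
  [0, 1, 8]
  [6, 7, 12]
  [5, 4, 6]

Each entry (A^⊗3)_ij equals the minimum over all length-3 walks i = v_0 → v_1 → … → v_3 = j of Σ_t A[v_t][v_{t+1}]. For example, for (i, j) = (0, 2) we minimise over 9 possible intermediate vertex sequences; the minimum is 8, attained along the walk 0 → 0 → 0 → 2.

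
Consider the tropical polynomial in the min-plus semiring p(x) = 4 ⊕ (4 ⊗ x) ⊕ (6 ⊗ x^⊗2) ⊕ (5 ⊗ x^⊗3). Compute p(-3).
p(-3) = -4

A tropical monomial a ⊗ x^⊗i evaluates to a + i · x. Evaluating each term at x = -3:
  Term 0 contributes 4 + 0 · -3 = 4
  Term 1 contributes 4 + 1 · -3 = 1
  Term 2 contributes 6 + 2 · -3 = 0
  Term 3 contributes 5 + 3 · -3 = -4
p(-3) = ⊕ of these = min[4, 1, 0, -4] = -4.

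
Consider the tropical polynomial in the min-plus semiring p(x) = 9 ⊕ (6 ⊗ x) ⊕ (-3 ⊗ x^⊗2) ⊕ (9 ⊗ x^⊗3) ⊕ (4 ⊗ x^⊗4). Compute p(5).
p(5) = 7

A tropical monomial a ⊗ x^⊗i evaluates to a + i · x. Evaluating each term at x = 5:
  Term 0 contributes 9 + 0 · 5 = 9
  Term 1 contributes 6 + 1 · 5 = 11
  Term 2 contributes -3 + 2 · 5 = 7
  Term 3 contributes 9 + 3 · 5 = 24
  Term 4 contributes 4 + 4 · 5 = 24
p(5) = ⊕ of these = min[9, 11, 7, 24, 24] = 7.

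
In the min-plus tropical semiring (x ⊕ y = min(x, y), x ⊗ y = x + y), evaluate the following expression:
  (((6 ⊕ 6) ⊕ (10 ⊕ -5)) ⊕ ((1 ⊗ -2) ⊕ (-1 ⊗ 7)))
(((6 ⊕ 6) ⊕ (10 ⊕ -5)) ⊕ ((1 ⊗ -2) ⊕ (-1 ⊗ 7))) = -5

Expand innermost to outermost. Recall ⊕ takes the minimum of its arguments and ⊗ takes their sum. Working out the expression (((6 ⊕ 6) ⊕ (10 ⊕ -5)) ⊕ ((1 ⊗ -2) ⊕ (-1 ⊗ 7))) gives -5.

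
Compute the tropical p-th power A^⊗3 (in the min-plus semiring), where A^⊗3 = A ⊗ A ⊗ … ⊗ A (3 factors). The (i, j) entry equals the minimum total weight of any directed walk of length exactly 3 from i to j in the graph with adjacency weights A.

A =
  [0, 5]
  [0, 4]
A^⊗3 =
  [0, 5]
  [0, 5]

Each entry (A^⊗3)_ij equals the minimum over all length-3 walks i = v_0 → v_1 → … → v_3 = j of Σ_t A[v_t][v_{t+1}]. For example, for (i, j) = (0, 1) we minimise over 4 possible intermediate vertex sequences; the minimum is 5, attained along the walk 0 → 0 → 0 → 1.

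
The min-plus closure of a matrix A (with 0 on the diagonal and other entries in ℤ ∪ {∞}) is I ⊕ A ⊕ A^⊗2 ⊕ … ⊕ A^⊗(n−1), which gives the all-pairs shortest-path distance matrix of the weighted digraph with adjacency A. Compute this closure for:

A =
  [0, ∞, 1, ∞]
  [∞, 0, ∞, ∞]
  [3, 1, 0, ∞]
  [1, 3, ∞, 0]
Closure =
  [0, 2, 1, ∞]
  [∞, 0, ∞, ∞]
  [3, 1, 0, ∞]
  [1, 3, 2, 0]

This is the Floyd-Warshall all-pairs shortest-path computation. For each intermediate vertex k = 0, 1, …, 3, update dist[i][j] ← min(dist[i][j], dist[i][k] + dist[k][j]). The final matrix gives, for each (i, j), the minimum total weight of any directed path from i to j (possibly empty when i = j).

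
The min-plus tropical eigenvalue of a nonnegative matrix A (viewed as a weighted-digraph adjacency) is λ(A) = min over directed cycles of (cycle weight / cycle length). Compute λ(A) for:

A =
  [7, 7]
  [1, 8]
λ(A) = 4

Enumerate directed cycles and compute their means (weight / length). Sample:
  cycle 0 → 0: weight = 7, length = 1, mean = 7/1 ≈ 7.000
  cycle 1 → 1: weight = 8, length = 1, mean = 8/1 ≈ 8.000
  cycle 0 → 1 → 0: weight = 8, length = 2, mean = 8/2 ≈ 4.000
  cycle 1 → 0 → 1: weight = 8, length = 2, mean = 8/2 ≈ 4.000
Minimum mean = 4.000, attained e.g. along the cycle 0 → 1 → 0 with weight 8 and length 2. So λ(A) = 8/2 = 4.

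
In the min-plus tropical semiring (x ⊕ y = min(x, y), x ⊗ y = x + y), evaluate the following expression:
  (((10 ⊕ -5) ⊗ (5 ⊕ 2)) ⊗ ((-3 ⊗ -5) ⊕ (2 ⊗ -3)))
(((10 ⊕ -5) ⊗ (5 ⊕ 2)) ⊗ ((-3 ⊗ -5) ⊕ (2 ⊗ -3))) = -11

Expand innermost to outermost. Recall ⊕ takes the minimum of its arguments and ⊗ takes their sum. Working out the expression (((10 ⊕ -5) ⊗ (5 ⊕ 2)) ⊗ ((-3 ⊗ -5) ⊕ (2 ⊗ -3))) gives -11.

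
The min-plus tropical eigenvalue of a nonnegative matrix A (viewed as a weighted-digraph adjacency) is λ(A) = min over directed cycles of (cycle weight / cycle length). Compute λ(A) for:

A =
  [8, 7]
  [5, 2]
λ(A) = 2

Enumerate directed cycles and compute their means (weight / length). Sample:
  cycle 0 → 0: weight = 8, length = 1, mean = 8/1 ≈ 8.000
  cycle 1 → 1: weight = 2, length = 1, mean = 2/1 ≈ 2.000
  cycle 0 → 1 → 0: weight = 12, length = 2, mean = 12/2 ≈ 6.000
  cycle 1 → 0 → 1: weight = 12, length = 2, mean = 12/2 ≈ 6.000
Minimum mean = 2.000, attained e.g. along the cycle 1 → 1 with weight 2 and length 1. So λ(A) = 2/1 = 2.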